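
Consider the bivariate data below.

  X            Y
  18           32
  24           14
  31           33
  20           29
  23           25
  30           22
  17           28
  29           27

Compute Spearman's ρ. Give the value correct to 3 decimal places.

Rank X: 2, 5, 8, 3, 4, 7, 1, 6
Rank Y: 7, 1, 8, 6, 3, 2, 5, 4
d = rank(X) − rank(Y): -5, 4, 0, -3, 1, 5, -4, 2; Σd² = 96
ρ = 1 − 6Σd² / [n(n²−1)] = 1 − 6×96 / (8×63) = 1 − 576/504 ≈ -0.143

-0.143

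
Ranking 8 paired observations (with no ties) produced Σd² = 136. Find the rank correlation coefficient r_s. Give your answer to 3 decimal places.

-0.619

ρ = 1 − 6Σd² / [n(n²−1)] = 1 − 6×136 / (8×63)
  = 1 − 816/504 = 1 − 1.6190 ≈ -0.619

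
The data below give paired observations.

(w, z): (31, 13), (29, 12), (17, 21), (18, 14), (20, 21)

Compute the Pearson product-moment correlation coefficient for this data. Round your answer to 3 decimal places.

-0.717

n = 5, Σw = 115, Σz = 81, Σw² = 2815, Σz² = 1391, Σwz = 1780
nΣwz − ΣwΣz = 8900 − 9315 = -415
nΣw² − (Σw)² = 14075 − 13225 = 850; nΣz² − (Σz)² = 6955 − 6561 = 394
r = -415 / √(850 × 394) = -415 / 578.7055 ≈ -0.717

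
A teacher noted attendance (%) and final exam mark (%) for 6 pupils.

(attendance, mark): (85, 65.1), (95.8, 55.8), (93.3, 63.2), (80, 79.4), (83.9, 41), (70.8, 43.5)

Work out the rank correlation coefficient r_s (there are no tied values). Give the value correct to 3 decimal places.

0.086

Rank attendance: 4, 6, 5, 2, 3, 1
Rank mark: 5, 3, 4, 6, 1, 2
d = rank(attendance) − rank(mark): -1, 3, 1, -4, 2, -1; Σd² = 32
ρ = 1 − 6Σd² / [n(n²−1)] = 1 − 6×32 / (6×35) = 1 − 192/210 ≈ 0.086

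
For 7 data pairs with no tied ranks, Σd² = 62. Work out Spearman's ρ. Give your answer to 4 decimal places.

ρ = 1 − 6Σd² / [n(n²−1)] = 1 − 6×62 / (7×48)
  = 1 − 372/336 = 1 − 1.10714 ≈ -0.1071

-0.1071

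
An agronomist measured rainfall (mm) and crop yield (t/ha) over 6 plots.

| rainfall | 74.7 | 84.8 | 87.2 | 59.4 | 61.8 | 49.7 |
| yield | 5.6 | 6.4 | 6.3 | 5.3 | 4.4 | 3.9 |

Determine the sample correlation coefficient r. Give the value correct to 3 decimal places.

0.936

n = 6, Σx = 417.6, Σy = 31.9, Σx² = 30192.66, Σy² = 174.67, Σxy = 2290.97
nΣxy − ΣxΣy = 13745.82 − 13321.44 = 424.38
nΣx² − (Σx)² = 181155.96 − 174389.76 = 6766.2; nΣy² − (Σy)² = 1048.02 − 1017.61 = 30.41
r = 424.38 / √(6766.2 × 30.41) = 424.38 / 453.6079 ≈ 0.936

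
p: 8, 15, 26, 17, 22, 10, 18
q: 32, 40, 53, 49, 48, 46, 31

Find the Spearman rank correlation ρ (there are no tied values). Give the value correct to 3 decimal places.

0.536

Rank p: 1, 3, 7, 4, 6, 2, 5
Rank q: 2, 3, 7, 6, 5, 4, 1
d = rank(p) − rank(q): -1, 0, 0, -2, 1, -2, 4; Σd² = 26
ρ = 1 − 6Σd² / [n(n²−1)] = 1 − 6×26 / (7×48) = 1 − 156/336 ≈ 0.536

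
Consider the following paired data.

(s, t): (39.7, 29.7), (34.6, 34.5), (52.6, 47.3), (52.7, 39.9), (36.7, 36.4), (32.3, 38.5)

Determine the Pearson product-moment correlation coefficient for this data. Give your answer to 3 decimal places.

n = 6, Σs = 248.6, Σt = 226.3, Σs² = 10707.48, Σt² = 8708.85, Σst = 9542.93
nΣst − ΣsΣt = 57257.58 − 56258.18 = 999.4
nΣs² − (Σs)² = 64244.88 − 61801.96 = 2442.92; nΣt² − (Σt)² = 52253.1 − 51211.69 = 1041.41
r = 999.4 / √(2442.92 × 1041.41) = 999.4 / 1595.0177 ≈ 0.627

0.627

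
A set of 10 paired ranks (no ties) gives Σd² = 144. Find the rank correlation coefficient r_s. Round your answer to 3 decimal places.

0.127

ρ = 1 − 6Σd² / [n(n²−1)] = 1 − 6×144 / (10×99)
  = 1 − 864/990 = 1 − 0.8727 ≈ 0.127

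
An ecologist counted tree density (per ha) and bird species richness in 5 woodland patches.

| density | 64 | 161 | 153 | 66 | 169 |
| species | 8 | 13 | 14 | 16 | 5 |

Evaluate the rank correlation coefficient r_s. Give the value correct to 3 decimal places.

Rank density: 1, 4, 3, 2, 5
Rank species: 2, 3, 4, 5, 1
d = rank(density) − rank(species): -1, 1, -1, -3, 4; Σd² = 28
ρ = 1 − 6Σd² / [n(n²−1)] = 1 − 6×28 / (5×24) = 1 − 168/120 ≈ -0.400

-0.400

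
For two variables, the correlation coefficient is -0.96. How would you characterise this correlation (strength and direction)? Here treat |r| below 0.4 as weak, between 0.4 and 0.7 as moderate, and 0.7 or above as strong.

r = -0.96 < 0 so the relationship is negative.
|r| = 0.96, which falls in the strong range.

strong negative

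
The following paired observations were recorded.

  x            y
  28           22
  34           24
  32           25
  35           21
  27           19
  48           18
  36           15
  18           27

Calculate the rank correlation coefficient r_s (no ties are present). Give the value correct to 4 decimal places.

Rank x: 3, 5, 4, 6, 2, 8, 7, 1
Rank y: 5, 6, 7, 4, 3, 2, 1, 8
d = rank(x) − rank(y): -2, -1, -3, 2, -1, 6, 6, -7; Σd² = 140
ρ = 1 − 6Σd² / [n(n²−1)] = 1 − 6×140 / (8×63) = 1 − 840/504 ≈ -0.6667

-0.6667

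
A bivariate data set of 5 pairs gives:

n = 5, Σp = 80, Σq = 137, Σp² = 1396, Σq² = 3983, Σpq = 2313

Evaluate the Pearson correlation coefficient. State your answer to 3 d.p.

r = (nΣpq − ΣpΣq) / √[(nΣp² − (Σp)²)(nΣq² − (Σq)²)]
Numerator: 5×2313 − 80×137 = 605
Denominator: √[(6980 − 6400)(19915 − 18769)] = √[580 × 1146] = 815.2791
r = 605 / 815.2791 ≈ 0.742

0.742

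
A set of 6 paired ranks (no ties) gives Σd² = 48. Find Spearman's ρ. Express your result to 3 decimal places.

-0.371

ρ = 1 − 6Σd² / [n(n²−1)] = 1 − 6×48 / (6×35)
  = 1 − 288/210 = 1 − 1.3714 ≈ -0.371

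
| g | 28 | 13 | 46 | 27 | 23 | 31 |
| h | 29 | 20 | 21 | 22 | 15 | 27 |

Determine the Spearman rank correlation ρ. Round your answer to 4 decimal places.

Rank g: 4, 1, 6, 3, 2, 5
Rank h: 6, 2, 3, 4, 1, 5
d = rank(g) − rank(h): -2, -1, 3, -1, 1, 0; Σd² = 16
ρ = 1 − 6Σd² / [n(n²−1)] = 1 − 6×16 / (6×35) = 1 − 96/210 ≈ 0.5429

0.5429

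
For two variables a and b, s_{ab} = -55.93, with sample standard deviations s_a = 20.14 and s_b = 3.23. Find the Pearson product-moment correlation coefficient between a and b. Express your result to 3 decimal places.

-0.860

r = Cov(a,b) / (s_a · s_b) = -55.93 / (20.14 × 3.23)
  = -55.93 / 65.0522 ≈ -0.860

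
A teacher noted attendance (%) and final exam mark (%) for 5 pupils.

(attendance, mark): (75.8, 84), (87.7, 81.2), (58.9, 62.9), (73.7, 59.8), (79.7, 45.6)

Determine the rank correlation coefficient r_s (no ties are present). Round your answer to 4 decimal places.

Rank attendance: 3, 5, 1, 2, 4
Rank mark: 5, 4, 3, 2, 1
d = rank(attendance) − rank(mark): -2, 1, -2, 0, 3; Σd² = 18
ρ = 1 − 6Σd² / [n(n²−1)] = 1 − 6×18 / (5×24) = 1 − 108/120 ≈ 0.1000

0.1000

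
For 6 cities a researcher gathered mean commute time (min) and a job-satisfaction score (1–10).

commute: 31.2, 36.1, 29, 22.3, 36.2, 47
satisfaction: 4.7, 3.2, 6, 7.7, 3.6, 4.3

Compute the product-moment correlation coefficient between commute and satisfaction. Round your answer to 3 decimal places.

n = 6, Σx = 201.8, Σy = 29.5, Σx² = 7134.38, Σy² = 159.07, Σxy = 940.29
nΣxy − ΣxΣy = 5641.74 − 5953.1 = -311.36
nΣx² − (Σx)² = 42806.28 − 40723.24 = 2083.04; nΣy² − (Σy)² = 954.42 − 870.25 = 84.17
r = -311.36 / √(2083.04 × 84.17) = -311.36 / 418.7236 ≈ -0.744

-0.744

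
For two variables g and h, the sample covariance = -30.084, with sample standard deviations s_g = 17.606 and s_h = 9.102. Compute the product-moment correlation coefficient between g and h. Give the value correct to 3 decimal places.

-0.188

r = Cov(g,h) / (s_g · s_h) = -30.084 / (17.606 × 9.102)
  = -30.084 / 160.2498 ≈ -0.188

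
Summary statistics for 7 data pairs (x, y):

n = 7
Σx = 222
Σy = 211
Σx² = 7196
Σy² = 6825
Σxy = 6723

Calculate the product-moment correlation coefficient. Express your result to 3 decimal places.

0.116

r = (nΣxy − ΣxΣy) / √[(nΣx² − (Σx)²)(nΣy² − (Σy)²)]
Numerator: 7×6723 − 222×211 = 219
Denominator: √[(50372 − 49284)(47775 − 44521)] = √[1088 × 3254] = 1881.5823
r = 219 / 1881.5823 ≈ 0.116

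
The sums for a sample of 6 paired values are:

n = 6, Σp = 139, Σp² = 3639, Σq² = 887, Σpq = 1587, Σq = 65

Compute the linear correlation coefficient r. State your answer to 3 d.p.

r = (nΣpq − ΣpΣq) / √[(nΣp² − (Σp)²)(nΣq² − (Σq)²)]
Numerator: 6×1587 − 139×65 = 487
Denominator: √[(21834 − 19321)(5322 − 4225)] = √[2513 × 1097] = 1660.3497
r = 487 / 1660.3497 ≈ 0.293

0.293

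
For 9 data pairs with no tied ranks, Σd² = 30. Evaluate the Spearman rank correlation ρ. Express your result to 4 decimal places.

ρ = 1 − 6Σd² / [n(n²−1)] = 1 − 6×30 / (9×80)
  = 1 − 180/720 = 1 − 0.25000 ≈ 0.7500

0.7500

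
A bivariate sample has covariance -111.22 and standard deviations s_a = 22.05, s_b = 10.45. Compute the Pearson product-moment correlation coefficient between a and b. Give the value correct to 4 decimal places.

r = Cov(a,b) / (s_a · s_b) = -111.22 / (22.05 × 10.45)
  = -111.22 / 230.4225 ≈ -0.4827

-0.4827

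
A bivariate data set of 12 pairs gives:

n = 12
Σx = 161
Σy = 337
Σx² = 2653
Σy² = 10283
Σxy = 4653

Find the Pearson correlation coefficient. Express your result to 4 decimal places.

0.2071

r = (nΣxy − ΣxΣy) / √[(nΣx² − (Σx)²)(nΣy² − (Σy)²)]
Numerator: 12×4653 − 161×337 = 1579
Denominator: √[(31836 − 25921)(123396 − 113569)] = √[5915 × 9827] = 7624.0872
r = 1579 / 7624.0872 ≈ 0.2071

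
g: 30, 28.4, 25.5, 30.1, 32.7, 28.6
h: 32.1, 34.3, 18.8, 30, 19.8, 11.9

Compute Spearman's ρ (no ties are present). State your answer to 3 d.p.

0.086

Rank g: 4, 2, 1, 5, 6, 3
Rank h: 5, 6, 2, 4, 3, 1
d = rank(g) − rank(h): -1, -4, -1, 1, 3, 2; Σd² = 32
ρ = 1 − 6Σd² / [n(n²−1)] = 1 − 6×32 / (6×35) = 1 − 192/210 ≈ 0.086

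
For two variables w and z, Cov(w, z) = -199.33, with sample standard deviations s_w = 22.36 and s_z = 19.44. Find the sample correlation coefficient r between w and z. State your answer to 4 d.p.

-0.4586

r = Cov(w,z) / (s_w · s_z) = -199.33 / (22.36 × 19.44)
  = -199.33 / 434.6784 ≈ -0.4586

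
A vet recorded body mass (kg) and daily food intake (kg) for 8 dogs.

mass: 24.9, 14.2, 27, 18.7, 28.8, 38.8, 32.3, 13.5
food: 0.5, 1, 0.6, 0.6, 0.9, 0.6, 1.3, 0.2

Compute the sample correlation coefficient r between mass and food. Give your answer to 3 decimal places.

n = 8, Σx = 198.2, Σy = 5.7, Σx² = 5460.76, Σy² = 4.87, Σxy = 147.96
nΣxy − ΣxΣy = 1183.68 − 1129.74 = 53.94
nΣx² − (Σx)² = 43686.08 − 39283.24 = 4402.84; nΣy² − (Σy)² = 38.96 − 32.49 = 6.47
r = 53.94 / √(4402.84 × 6.47) = 53.94 / 168.7791 ≈ 0.320

0.320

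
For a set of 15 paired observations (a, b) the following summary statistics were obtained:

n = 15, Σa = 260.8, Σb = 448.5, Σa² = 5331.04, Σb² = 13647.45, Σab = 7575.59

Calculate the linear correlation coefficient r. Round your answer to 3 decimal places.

r = (nΣab − ΣaΣb) / √[(nΣa² − (Σa)²)(nΣb² − (Σb)²)]
Numerator: 15×7575.59 − 260.8×448.5 = -3334.95
Denominator: √[(79965.6 − 68016.64)(204711.75 − 201152.25)] = √[11948.96 × 3559.5] = 6521.6810
r = -3334.95 / 6521.6810 ≈ -0.511

-0.511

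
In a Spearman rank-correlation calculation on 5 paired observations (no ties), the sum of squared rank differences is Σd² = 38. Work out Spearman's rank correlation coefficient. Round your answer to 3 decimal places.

-0.900

ρ = 1 − 6Σd² / [n(n²−1)] = 1 − 6×38 / (5×24)
  = 1 − 228/120 = 1 − 1.9000 ≈ -0.900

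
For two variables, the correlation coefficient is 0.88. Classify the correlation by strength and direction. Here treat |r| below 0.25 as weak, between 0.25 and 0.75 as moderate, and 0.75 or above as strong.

strong positive

r = 0.88 > 0 so the relationship is positive.
|r| = 0.88, which falls in the strong range.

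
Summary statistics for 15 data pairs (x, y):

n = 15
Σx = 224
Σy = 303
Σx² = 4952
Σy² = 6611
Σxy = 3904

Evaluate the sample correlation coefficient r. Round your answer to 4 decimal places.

r = (nΣxy − ΣxΣy) / √[(nΣx² − (Σx)²)(nΣy² − (Σy)²)]
Numerator: 15×3904 − 224×303 = -9312
Denominator: √[(74280 − 50176)(99165 − 91809)] = √[24104 × 7356] = 13315.7435
r = -9312 / 13315.7435 ≈ -0.6993

-0.6993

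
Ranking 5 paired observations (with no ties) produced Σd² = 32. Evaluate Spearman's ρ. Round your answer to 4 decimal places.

ρ = 1 − 6Σd² / [n(n²−1)] = 1 − 6×32 / (5×24)
  = 1 − 192/120 = 1 − 1.60000 ≈ -0.6000

-0.6000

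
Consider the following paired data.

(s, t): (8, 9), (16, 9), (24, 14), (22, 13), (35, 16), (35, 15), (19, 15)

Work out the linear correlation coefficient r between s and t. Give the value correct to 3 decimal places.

n = 7, Σs = 159, Σt = 91, Σs² = 4191, Σt² = 1233, Σst = 2208
nΣst − ΣsΣt = 15456 − 14469 = 987
nΣs² − (Σs)² = 29337 − 25281 = 4056; nΣt² − (Σt)² = 8631 − 8281 = 350
r = 987 / √(4056 × 350) = 987 / 1191.4697 ≈ 0.828

0.828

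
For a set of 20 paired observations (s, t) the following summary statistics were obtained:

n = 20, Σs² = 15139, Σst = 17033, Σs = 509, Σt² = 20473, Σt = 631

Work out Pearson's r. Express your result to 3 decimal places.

0.877

r = (nΣst − ΣsΣt) / √[(nΣs² − (Σs)²)(nΣt² − (Σt)²)]
Numerator: 20×17033 − 509×631 = 19481
Denominator: √[(302780 − 259081)(409460 − 398161)] = √[43699 × 11299] = 22220.5986
r = 19481 / 22220.5986 ≈ 0.877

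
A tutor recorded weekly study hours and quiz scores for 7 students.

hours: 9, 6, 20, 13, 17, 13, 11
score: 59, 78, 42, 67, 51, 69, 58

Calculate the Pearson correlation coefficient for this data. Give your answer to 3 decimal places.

n = 7, Σx = 89, Σy = 424, Σx² = 1265, Σy² = 26544, Σxy = 5112
nΣxy − ΣxΣy = 35784 − 37736 = -1952
nΣx² − (Σx)² = 8855 − 7921 = 934; nΣy² − (Σy)² = 185808 − 179776 = 6032
r = -1952 / √(934 × 6032) = -1952 / 2373.5813 ≈ -0.822

-0.822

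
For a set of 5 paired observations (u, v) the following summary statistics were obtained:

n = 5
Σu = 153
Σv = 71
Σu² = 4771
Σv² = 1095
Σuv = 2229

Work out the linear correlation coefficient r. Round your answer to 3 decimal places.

0.641

r = (nΣuv − ΣuΣv) / √[(nΣu² − (Σu)²)(nΣv² − (Σv)²)]
Numerator: 5×2229 − 153×71 = 282
Denominator: √[(23855 − 23409)(5475 − 5041)] = √[446 × 434] = 439.9591
r = 282 / 439.9591 ≈ 0.641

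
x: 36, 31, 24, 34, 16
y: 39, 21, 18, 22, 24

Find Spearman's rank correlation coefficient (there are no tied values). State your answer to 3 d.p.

0.400

Rank x: 5, 3, 2, 4, 1
Rank y: 5, 2, 1, 3, 4
d = rank(x) − rank(y): 0, 1, 1, 1, -3; Σd² = 12
ρ = 1 − 6Σd² / [n(n²−1)] = 1 − 6×12 / (5×24) = 1 − 72/120 ≈ 0.400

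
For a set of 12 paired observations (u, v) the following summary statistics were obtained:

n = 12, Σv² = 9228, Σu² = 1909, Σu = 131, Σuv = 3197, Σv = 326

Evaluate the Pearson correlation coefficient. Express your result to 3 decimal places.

-0.858

r = (nΣuv − ΣuΣv) / √[(nΣu² − (Σu)²)(nΣv² − (Σv)²)]
Numerator: 12×3197 − 131×326 = -4342
Denominator: √[(22908 − 17161)(110736 − 106276)] = √[5747 × 4460] = 5062.7680
r = -4342 / 5062.7680 ≈ -0.858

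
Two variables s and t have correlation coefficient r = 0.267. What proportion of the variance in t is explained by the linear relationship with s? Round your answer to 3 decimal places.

r² = (0.267)² = 0.071

0.071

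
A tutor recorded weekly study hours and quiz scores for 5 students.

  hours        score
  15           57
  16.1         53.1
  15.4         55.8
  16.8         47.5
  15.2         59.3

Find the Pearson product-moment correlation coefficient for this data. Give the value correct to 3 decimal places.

n = 5, Σx = 78.5, Σy = 272.7, Σx² = 1234.65, Σy² = 14954.99, Σxy = 4268.59
nΣxy − ΣxΣy = 21342.95 − 21406.95 = -64
nΣx² − (Σx)² = 6173.25 − 6162.25 = 11; nΣy² − (Σy)² = 74774.95 − 74365.29 = 409.66
r = -64 / √(11 × 409.66) = -64 / 67.1287 ≈ -0.953

-0.953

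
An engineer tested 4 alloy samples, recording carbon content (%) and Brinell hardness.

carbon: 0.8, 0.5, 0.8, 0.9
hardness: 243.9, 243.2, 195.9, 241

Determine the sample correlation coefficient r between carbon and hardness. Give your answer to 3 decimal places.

-0.218

n = 4, Σx = 3, Σy = 924, Σx² = 2.34, Σy² = 215091.26, Σxy = 690.34
nΣxy − ΣxΣy = 2761.36 − 2772 = -10.64
nΣx² − (Σx)² = 9.36 − 9 = 0.36; nΣy² − (Σy)² = 860365.04 − 853776 = 6589.04
r = -10.64 / √(0.36 × 6589.04) = -10.64 / 48.7037 ≈ -0.218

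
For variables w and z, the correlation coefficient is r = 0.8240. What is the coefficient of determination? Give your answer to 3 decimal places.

r² = (0.8240)² = 0.679

0.679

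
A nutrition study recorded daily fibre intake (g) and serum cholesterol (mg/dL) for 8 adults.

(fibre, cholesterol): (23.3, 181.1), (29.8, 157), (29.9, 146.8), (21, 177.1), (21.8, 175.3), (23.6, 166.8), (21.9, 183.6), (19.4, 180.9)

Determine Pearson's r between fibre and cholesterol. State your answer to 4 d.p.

n = 8, Σx = 190.7, Σy = 1368.6, Σx² = 4654.11, Σy² = 235346.96, Σxy = 32294.97
nΣxy − ΣxΣy = 258359.76 − 260992.02 = -2632.26
nΣx² − (Σx)² = 37232.88 − 36366.49 = 866.39; nΣy² − (Σy)² = 1882775.68 − 1873065.96 = 9709.72
r = -2632.26 / √(866.39 × 9709.72) = -2632.26 / 2900.4145 ≈ -0.9075

-0.9075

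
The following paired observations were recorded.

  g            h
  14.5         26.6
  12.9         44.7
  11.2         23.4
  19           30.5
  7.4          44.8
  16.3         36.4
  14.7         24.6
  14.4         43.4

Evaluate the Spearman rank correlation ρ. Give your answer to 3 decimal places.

-0.310

Rank g: 5, 3, 2, 8, 1, 7, 6, 4
Rank h: 3, 7, 1, 4, 8, 5, 2, 6
d = rank(g) − rank(h): 2, -4, 1, 4, -7, 2, 4, -2; Σd² = 110
ρ = 1 − 6Σd² / [n(n²−1)] = 1 − 6×110 / (8×63) = 1 − 660/504 ≈ -0.310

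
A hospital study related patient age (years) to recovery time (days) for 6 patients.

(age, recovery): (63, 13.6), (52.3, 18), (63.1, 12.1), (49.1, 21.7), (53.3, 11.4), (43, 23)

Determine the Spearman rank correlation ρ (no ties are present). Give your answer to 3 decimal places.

Rank age: 5, 3, 6, 2, 4, 1
Rank recovery: 3, 4, 2, 5, 1, 6
d = rank(age) − rank(recovery): 2, -1, 4, -3, 3, -5; Σd² = 64
ρ = 1 − 6Σd² / [n(n²−1)] = 1 − 6×64 / (6×35) = 1 − 384/210 ≈ -0.829

-0.829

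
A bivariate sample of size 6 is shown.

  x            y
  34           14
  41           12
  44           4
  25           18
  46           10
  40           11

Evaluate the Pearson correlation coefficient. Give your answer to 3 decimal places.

n = 6, Σx = 230, Σy = 69, Σx² = 9114, Σy² = 901, Σxy = 2494
nΣxy − ΣxΣy = 14964 − 15870 = -906
nΣx² − (Σx)² = 54684 − 52900 = 1784; nΣy² − (Σy)² = 5406 − 4761 = 645
r = -906 / √(1784 × 645) = -906 / 1072.6975 ≈ -0.845

-0.845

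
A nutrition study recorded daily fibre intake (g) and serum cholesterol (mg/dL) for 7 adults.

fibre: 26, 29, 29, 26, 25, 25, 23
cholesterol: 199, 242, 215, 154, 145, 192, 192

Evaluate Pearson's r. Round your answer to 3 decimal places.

n = 7, Σx = 183, Σy = 1339, Σx² = 4813, Σy² = 262859, Σxy = 35272
nΣxy − ΣxΣy = 246904 − 245037 = 1867
nΣx² − (Σx)² = 33691 − 33489 = 202; nΣy² − (Σy)² = 1840013 − 1792921 = 47092
r = 1867 / √(202 × 47092) = 1867 / 3084.2477 ≈ 0.605

0.605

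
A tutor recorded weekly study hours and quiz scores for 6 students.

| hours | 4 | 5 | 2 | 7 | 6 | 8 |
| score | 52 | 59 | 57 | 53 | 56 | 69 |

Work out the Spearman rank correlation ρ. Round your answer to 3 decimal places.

Rank hours: 2, 3, 1, 5, 4, 6
Rank score: 1, 5, 4, 2, 3, 6
d = rank(hours) − rank(score): 1, -2, -3, 3, 1, 0; Σd² = 24
ρ = 1 − 6Σd² / [n(n²−1)] = 1 − 6×24 / (6×35) = 1 − 144/210 ≈ 0.314

0.314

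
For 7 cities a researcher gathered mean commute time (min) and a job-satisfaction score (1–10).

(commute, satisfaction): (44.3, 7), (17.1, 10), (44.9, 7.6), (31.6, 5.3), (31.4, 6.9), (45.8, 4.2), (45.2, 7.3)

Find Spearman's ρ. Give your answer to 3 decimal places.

-0.357

Rank commute: 4, 1, 5, 3, 2, 7, 6
Rank satisfaction: 4, 7, 6, 2, 3, 1, 5
d = rank(commute) − rank(satisfaction): 0, -6, -1, 1, -1, 6, 1; Σd² = 76
ρ = 1 − 6Σd² / [n(n²−1)] = 1 − 6×76 / (7×48) = 1 − 456/336 ≈ -0.357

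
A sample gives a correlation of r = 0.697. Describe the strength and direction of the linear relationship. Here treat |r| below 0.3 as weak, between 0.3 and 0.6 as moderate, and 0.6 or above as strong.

r = 0.697 > 0 so the relationship is positive.
|r| = 0.697, which falls in the strong range.

strong positive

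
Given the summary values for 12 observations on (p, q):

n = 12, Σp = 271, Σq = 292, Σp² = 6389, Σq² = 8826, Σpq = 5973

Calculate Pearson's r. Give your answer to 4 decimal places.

r = (nΣpq − ΣpΣq) / √[(nΣp² − (Σp)²)(nΣq² − (Σq)²)]
Numerator: 12×5973 − 271×292 = -7456
Denominator: √[(76668 − 73441)(105912 − 85264)] = √[3227 × 20648] = 8162.7873
r = -7456 / 8162.7873 ≈ -0.9134

-0.9134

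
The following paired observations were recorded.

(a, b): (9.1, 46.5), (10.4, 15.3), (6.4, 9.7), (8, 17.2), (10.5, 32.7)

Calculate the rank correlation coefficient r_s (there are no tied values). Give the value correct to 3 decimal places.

0.500

Rank a: 3, 4, 1, 2, 5
Rank b: 5, 2, 1, 3, 4
d = rank(a) − rank(b): -2, 2, 0, -1, 1; Σd² = 10
ρ = 1 − 6Σd² / [n(n²−1)] = 1 − 6×10 / (5×24) = 1 − 60/120 ≈ 0.500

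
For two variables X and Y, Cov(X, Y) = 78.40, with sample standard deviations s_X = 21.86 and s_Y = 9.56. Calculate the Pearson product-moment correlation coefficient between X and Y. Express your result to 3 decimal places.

r = Cov(X,Y) / (s_X · s_Y) = 78.40 / (21.86 × 9.56)
  = 78.40 / 208.9816 ≈ 0.375

0.375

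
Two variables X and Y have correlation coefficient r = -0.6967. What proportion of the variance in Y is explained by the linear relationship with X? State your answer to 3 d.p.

r² = (-0.6967)² = 0.485

0.485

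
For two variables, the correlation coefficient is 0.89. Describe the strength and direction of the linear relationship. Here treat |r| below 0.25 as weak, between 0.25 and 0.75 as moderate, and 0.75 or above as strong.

strong positive

r = 0.89 > 0 so the relationship is positive.
|r| = 0.89, which falls in the strong range.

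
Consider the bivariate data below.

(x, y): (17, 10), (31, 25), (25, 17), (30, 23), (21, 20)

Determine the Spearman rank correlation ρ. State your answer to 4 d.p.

Rank x: 1, 5, 3, 4, 2
Rank y: 1, 5, 2, 4, 3
d = rank(x) − rank(y): 0, 0, 1, 0, -1; Σd² = 2
ρ = 1 − 6Σd² / [n(n²−1)] = 1 − 6×2 / (5×24) = 1 − 12/120 ≈ 0.9000

0.9000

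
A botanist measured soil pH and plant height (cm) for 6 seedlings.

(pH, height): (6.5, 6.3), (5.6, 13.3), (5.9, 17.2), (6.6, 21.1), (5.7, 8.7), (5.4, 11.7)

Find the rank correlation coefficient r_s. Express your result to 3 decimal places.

0.257

Rank pH: 5, 2, 4, 6, 3, 1
Rank height: 1, 4, 5, 6, 2, 3
d = rank(pH) − rank(height): 4, -2, -1, 0, 1, -2; Σd² = 26
ρ = 1 − 6Σd² / [n(n²−1)] = 1 − 6×26 / (6×35) = 1 − 156/210 ≈ 0.257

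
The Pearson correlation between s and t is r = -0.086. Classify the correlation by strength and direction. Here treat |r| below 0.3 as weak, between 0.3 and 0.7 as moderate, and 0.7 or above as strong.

r = -0.086 < 0 so the relationship is negative.
|r| = 0.086, which falls in the weak range.

weak negative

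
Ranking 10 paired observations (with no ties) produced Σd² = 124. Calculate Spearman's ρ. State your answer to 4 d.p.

ρ = 1 − 6Σd² / [n(n²−1)] = 1 − 6×124 / (10×99)
  = 1 − 744/990 = 1 − 0.75152 ≈ 0.2485

0.2485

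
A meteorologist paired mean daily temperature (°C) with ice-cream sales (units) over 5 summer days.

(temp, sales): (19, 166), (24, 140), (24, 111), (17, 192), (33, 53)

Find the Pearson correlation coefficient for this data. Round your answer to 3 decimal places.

n = 5, Σx = 117, Σy = 662, Σx² = 2891, Σy² = 99150, Σxy = 14191
nΣxy − ΣxΣy = 70955 − 77454 = -6499
nΣx² − (Σx)² = 14455 − 13689 = 766; nΣy² − (Σy)² = 495750 − 438244 = 57506
r = -6499 / √(766 × 57506) = -6499 / 6636.9870 ≈ -0.979

-0.979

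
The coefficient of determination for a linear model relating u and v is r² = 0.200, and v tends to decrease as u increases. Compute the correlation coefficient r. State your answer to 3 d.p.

|r| = √0.200 = 0.447
The association is negative, so r = −0.447.

-0.447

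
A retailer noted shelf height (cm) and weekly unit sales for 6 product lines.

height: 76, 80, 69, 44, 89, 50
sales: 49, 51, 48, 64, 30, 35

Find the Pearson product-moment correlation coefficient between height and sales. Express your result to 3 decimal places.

n = 6, Σx = 408, Σy = 277, Σx² = 29294, Σy² = 13527, Σxy = 18352
nΣxy − ΣxΣy = 110112 − 113016 = -2904
nΣx² − (Σx)² = 175764 − 166464 = 9300; nΣy² − (Σy)² = 81162 − 76729 = 4433
r = -2904 / √(9300 × 4433) = -2904 / 6420.8177 ≈ -0.452

-0.452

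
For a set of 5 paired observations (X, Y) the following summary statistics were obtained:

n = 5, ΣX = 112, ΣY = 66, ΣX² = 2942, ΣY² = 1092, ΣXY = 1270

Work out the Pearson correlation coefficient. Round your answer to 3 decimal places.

r = (nΣXY − ΣXΣY) / √[(nΣX² − (ΣX)²)(nΣY² − (ΣY)²)]
Numerator: 5×1270 − 112×66 = -1042
Denominator: √[(14710 − 12544)(5460 − 4356)] = √[2166 × 1104] = 1546.3712
r = -1042 / 1546.3712 ≈ -0.674

-0.674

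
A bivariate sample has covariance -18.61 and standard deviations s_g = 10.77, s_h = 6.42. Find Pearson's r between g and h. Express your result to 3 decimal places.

-0.269

r = Cov(g,h) / (s_g · s_h) = -18.61 / (10.77 × 6.42)
  = -18.61 / 69.1434 ≈ -0.269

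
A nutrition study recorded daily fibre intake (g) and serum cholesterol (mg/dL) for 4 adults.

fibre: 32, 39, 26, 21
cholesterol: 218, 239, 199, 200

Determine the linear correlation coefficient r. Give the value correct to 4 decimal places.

0.9557

n = 4, Σx = 118, Σy = 856, Σx² = 3662, Σy² = 184246, Σxy = 25671
nΣxy − ΣxΣy = 102684 − 101008 = 1676
nΣx² − (Σx)² = 14648 − 13924 = 724; nΣy² − (Σy)² = 736984 − 732736 = 4248
r = 1676 / √(724 × 4248) = 1676 / 1753.7252 ≈ 0.9557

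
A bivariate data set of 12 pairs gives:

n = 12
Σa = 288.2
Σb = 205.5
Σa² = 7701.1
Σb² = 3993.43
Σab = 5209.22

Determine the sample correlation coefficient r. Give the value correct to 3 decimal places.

r = (nΣab − ΣaΣb) / √[(nΣa² − (Σa)²)(nΣb² − (Σb)²)]
Numerator: 12×5209.22 − 288.2×205.5 = 3285.54
Denominator: √[(92413.2 − 83059.24)(47921.16 − 42230.25)] = √[9353.96 × 5690.91] = 7296.0636
r = 3285.54 / 7296.0636 ≈ 0.450

0.450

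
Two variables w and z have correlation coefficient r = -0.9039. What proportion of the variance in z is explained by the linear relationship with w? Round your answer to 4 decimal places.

r² = (-0.9039)² = 0.8170

0.8170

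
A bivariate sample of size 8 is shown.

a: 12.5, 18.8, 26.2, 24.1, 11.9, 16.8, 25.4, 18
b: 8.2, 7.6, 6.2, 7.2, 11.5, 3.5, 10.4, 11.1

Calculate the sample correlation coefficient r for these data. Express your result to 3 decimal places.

-0.201

n = 8, Σa = 153.7, Σb = 65.7, Σa² = 3169.95, Σb² = 591.15, Σab = 1240.95
nΣab − ΣaΣb = 9927.6 − 10098.09 = -170.49
nΣa² − (Σa)² = 25359.6 − 23623.69 = 1735.91; nΣb² − (Σb)² = 4729.2 − 4316.49 = 412.71
r = -170.49 / √(1735.91 × 412.71) = -170.49 / 846.4204 ≈ -0.201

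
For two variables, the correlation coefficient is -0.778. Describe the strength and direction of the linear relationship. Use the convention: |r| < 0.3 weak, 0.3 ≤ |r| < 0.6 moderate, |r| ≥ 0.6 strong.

r = -0.778 < 0 so the relationship is negative.
|r| = 0.778, which falls in the strong range.

strong negative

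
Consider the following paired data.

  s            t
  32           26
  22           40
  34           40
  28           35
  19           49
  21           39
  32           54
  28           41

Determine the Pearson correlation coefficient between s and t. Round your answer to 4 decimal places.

n = 8, Σs = 216, Σt = 324, Σs² = 6058, Σt² = 13620, Σst = 8678
nΣst − ΣsΣt = 69424 − 69984 = -560
nΣs² − (Σs)² = 48464 − 46656 = 1808; nΣt² − (Σt)² = 108960 − 104976 = 3984
r = -560 / √(1808 × 3984) = -560 / 2683.8539 ≈ -0.2087

-0.2087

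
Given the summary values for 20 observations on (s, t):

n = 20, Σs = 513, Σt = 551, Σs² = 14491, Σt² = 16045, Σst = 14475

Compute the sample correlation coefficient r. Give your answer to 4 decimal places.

r = (nΣst − ΣsΣt) / √[(nΣs² − (Σs)²)(nΣt² − (Σt)²)]
Numerator: 20×14475 − 513×551 = 6837
Denominator: √[(289820 − 263169)(320900 − 303601)] = √[26651 × 17299] = 21471.7407
r = 6837 / 21471.7407 ≈ 0.3184

0.3184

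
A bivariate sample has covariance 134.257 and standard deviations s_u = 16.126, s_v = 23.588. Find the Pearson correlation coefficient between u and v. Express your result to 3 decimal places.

r = Cov(u,v) / (s_u · s_v) = 134.257 / (16.126 × 23.588)
  = 134.257 / 380.3801 ≈ 0.353

0.353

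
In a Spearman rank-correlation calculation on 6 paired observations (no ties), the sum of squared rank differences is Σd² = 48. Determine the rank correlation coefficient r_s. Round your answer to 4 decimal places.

-0.3714

ρ = 1 − 6Σd² / [n(n²−1)] = 1 − 6×48 / (6×35)
  = 1 − 288/210 = 1 − 1.37143 ≈ -0.3714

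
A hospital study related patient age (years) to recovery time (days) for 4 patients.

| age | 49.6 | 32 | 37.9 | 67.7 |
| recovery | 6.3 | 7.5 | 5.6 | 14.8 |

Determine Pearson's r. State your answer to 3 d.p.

0.830

n = 4, Σx = 187.2, Σy = 34.2, Σx² = 9503.86, Σy² = 346.34, Σxy = 1766.68
nΣxy − ΣxΣy = 7066.72 − 6402.24 = 664.48
nΣx² − (Σx)² = 38015.44 − 35043.84 = 2971.6; nΣy² − (Σy)² = 1385.36 − 1169.64 = 215.72
r = 664.48 / √(2971.6 × 215.72) = 664.48 / 800.6457 ≈ 0.830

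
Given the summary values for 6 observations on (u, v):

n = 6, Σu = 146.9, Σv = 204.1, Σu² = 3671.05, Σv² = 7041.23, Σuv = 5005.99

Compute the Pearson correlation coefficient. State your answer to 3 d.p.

0.104

r = (nΣuv − ΣuΣv) / √[(nΣu² − (Σu)²)(nΣv² − (Σv)²)]
Numerator: 6×5005.99 − 146.9×204.1 = 53.65
Denominator: √[(22026.3 − 21579.61)(42247.38 − 41656.81)] = √[446.69 × 590.57] = 513.6163
r = 53.65 / 513.6163 ≈ 0.104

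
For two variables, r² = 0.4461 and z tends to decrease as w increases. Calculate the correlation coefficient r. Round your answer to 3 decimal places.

-0.668

|r| = √0.4461 = 0.668
The association is negative, so r = −0.668.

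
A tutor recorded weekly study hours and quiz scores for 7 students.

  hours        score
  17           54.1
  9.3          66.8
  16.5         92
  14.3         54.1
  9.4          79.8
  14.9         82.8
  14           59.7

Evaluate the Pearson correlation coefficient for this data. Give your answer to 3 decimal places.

n = 7, Σx = 95.4, Σy = 489.3, Σx² = 1358.6, Σy² = 35567.83, Σxy = 6652.21
nΣxy − ΣxΣy = 46565.47 − 46679.22 = -113.75
nΣx² − (Σx)² = 9510.2 − 9101.16 = 409.04; nΣy² − (Σy)² = 248974.81 − 239414.49 = 9560.32
r = -113.75 / √(409.04 × 9560.32) = -113.75 / 1977.5119 ≈ -0.058

-0.058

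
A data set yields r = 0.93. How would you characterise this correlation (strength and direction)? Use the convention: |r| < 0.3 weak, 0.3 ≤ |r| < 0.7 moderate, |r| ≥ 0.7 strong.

strong positive

r = 0.93 > 0 so the relationship is positive.
|r| = 0.93, which falls in the strong range.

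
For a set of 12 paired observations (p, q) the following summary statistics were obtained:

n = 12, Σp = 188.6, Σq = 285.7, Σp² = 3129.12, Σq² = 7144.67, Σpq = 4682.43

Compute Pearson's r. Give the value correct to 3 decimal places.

0.808

r = (nΣpq − ΣpΣq) / √[(nΣp² − (Σp)²)(nΣq² − (Σq)²)]
Numerator: 12×4682.43 − 188.6×285.7 = 2306.14
Denominator: √[(37549.44 − 35569.96)(85736.04 − 81624.49)] = √[1979.48 × 4111.55] = 2852.8461
r = 2306.14 / 2852.8461 ≈ 0.808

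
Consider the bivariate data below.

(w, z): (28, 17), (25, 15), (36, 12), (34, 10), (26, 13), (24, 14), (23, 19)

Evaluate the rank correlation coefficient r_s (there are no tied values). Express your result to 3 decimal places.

-0.714

Rank w: 5, 3, 7, 6, 4, 2, 1
Rank z: 6, 5, 2, 1, 3, 4, 7
d = rank(w) − rank(z): -1, -2, 5, 5, 1, -2, -6; Σd² = 96
ρ = 1 − 6Σd² / [n(n²−1)] = 1 − 6×96 / (7×48) = 1 − 576/336 ≈ -0.714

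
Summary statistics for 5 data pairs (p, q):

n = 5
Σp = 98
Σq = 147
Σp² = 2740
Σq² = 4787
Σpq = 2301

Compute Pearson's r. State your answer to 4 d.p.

-0.9399

r = (nΣpq − ΣpΣq) / √[(nΣp² − (Σp)²)(nΣq² − (Σq)²)]
Numerator: 5×2301 − 98×147 = -2901
Denominator: √[(13700 − 9604)(23935 − 21609)] = √[4096 × 2326] = 3086.6318
r = -2901 / 3086.6318 ≈ -0.9399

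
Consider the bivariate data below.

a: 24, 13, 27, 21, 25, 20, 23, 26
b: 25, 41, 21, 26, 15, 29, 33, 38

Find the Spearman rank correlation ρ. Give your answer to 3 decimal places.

-0.524

Rank a: 5, 1, 8, 3, 6, 2, 4, 7
Rank b: 3, 8, 2, 4, 1, 5, 6, 7
d = rank(a) − rank(b): 2, -7, 6, -1, 5, -3, -2, 0; Σd² = 128
ρ = 1 − 6Σd² / [n(n²−1)] = 1 − 6×128 / (8×63) = 1 − 768/504 ≈ -0.524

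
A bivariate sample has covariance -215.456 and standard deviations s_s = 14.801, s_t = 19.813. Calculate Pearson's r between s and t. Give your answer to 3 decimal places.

r = Cov(s,t) / (s_s · s_t) = -215.456 / (14.801 × 19.813)
  = -215.456 / 293.2522 ≈ -0.735

-0.735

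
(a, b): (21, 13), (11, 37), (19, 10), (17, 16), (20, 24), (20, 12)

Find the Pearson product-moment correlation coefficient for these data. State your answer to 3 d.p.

n = 6, Σa = 108, Σb = 112, Σa² = 2012, Σb² = 2614, Σab = 1862
nΣab − ΣaΣb = 11172 − 12096 = -924
nΣa² − (Σa)² = 12072 − 11664 = 408; nΣb² − (Σb)² = 15684 − 12544 = 3140
r = -924 / √(408 × 3140) = -924 / 1131.8657 ≈ -0.816

-0.816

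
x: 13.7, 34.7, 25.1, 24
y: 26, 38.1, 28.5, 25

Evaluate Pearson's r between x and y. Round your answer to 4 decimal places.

0.8246

n = 4, Σx = 97.5, Σy = 117.6, Σx² = 2597.79, Σy² = 3564.86, Σxy = 2993.62
nΣxy − ΣxΣy = 11974.48 − 11466 = 508.48
nΣx² − (Σx)² = 10391.16 − 9506.25 = 884.91; nΣy² − (Σy)² = 14259.44 − 13829.76 = 429.68
r = 508.48 / √(884.91 × 429.68) = 508.48 / 616.6264 ≈ 0.8246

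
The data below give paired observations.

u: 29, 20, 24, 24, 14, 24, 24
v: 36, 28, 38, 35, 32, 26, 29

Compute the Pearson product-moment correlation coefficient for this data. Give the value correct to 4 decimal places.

n = 7, Σu = 159, Σv = 224, Σu² = 3741, Σv² = 7290, Σuv = 5124
nΣuv − ΣuΣv = 35868 − 35616 = 252
nΣu² − (Σu)² = 26187 − 25281 = 906; nΣv² − (Σv)² = 51030 − 50176 = 854
r = 252 / √(906 × 854) = 252 / 879.6158 ≈ 0.2865

0.2865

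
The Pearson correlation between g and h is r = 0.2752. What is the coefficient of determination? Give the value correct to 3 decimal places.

0.076

r² = (0.2752)² = 0.076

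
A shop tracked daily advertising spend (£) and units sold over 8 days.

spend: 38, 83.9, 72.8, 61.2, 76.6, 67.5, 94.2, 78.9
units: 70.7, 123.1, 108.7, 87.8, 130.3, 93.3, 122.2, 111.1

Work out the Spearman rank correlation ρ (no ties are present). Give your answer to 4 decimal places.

Rank spend: 1, 7, 4, 2, 5, 3, 8, 6
Rank units: 1, 7, 4, 2, 8, 3, 6, 5
d = rank(spend) − rank(units): 0, 0, 0, 0, -3, 0, 2, 1; Σd² = 14
ρ = 1 − 6Σd² / [n(n²−1)] = 1 − 6×14 / (8×63) = 1 − 84/504 ≈ 0.8333

0.8333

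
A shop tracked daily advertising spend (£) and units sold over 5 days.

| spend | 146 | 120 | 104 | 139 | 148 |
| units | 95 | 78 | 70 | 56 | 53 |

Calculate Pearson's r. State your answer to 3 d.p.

-0.089

n = 5, Σx = 657, Σy = 352, Σx² = 87757, Σy² = 25954, Σxy = 46138
nΣxy − ΣxΣy = 230690 − 231264 = -574
nΣx² − (Σx)² = 438785 − 431649 = 7136; nΣy² − (Σy)² = 129770 − 123904 = 5866
r = -574 / √(7136 × 5866) = -574 / 6469.9131 ≈ -0.089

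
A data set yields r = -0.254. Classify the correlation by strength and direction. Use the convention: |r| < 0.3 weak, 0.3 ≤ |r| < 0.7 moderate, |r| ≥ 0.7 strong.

weak negative

r = -0.254 < 0 so the relationship is negative.
|r| = 0.254, which falls in the weak range.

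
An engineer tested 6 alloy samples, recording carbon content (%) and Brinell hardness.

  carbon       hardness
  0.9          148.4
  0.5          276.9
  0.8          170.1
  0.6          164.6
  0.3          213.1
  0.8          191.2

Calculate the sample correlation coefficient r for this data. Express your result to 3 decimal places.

-0.631

n = 6, Σx = 3.9, Σy = 1164.3, Σx² = 2.79, Σy² = 236692.39, Σxy = 723.74
nΣxy − ΣxΣy = 4342.44 − 4540.77 = -198.33
nΣx² − (Σx)² = 16.74 − 15.21 = 1.53; nΣy² − (Σy)² = 1420154.34 − 1355594.49 = 64559.85
r = -198.33 / √(1.53 × 64559.85) = -198.33 / 314.2874 ≈ -0.631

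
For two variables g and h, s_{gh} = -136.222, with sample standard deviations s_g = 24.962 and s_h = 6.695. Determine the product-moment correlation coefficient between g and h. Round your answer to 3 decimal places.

-0.815

r = Cov(g,h) / (s_g · s_h) = -136.222 / (24.962 × 6.695)
  = -136.222 / 167.1206 ≈ -0.815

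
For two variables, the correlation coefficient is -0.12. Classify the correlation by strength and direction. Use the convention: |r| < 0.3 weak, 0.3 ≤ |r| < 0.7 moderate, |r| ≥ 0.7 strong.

weak negative

r = -0.12 < 0 so the relationship is negative.
|r| = 0.12, which falls in the weak range.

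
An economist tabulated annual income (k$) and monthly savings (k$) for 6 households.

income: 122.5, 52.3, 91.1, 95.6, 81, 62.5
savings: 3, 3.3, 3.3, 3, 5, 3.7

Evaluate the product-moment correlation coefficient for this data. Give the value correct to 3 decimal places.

-0.306

n = 6, Σx = 505, Σy = 21.3, Σx² = 45647.36, Σy² = 78.47, Σxy = 1763.77
nΣxy − ΣxΣy = 10582.62 − 10756.5 = -173.88
nΣx² − (Σx)² = 273884.16 − 255025 = 18859.16; nΣy² − (Σy)² = 470.82 − 453.69 = 17.13
r = -173.88 / √(18859.16 × 17.13) = -173.88 / 568.3814 ≈ -0.306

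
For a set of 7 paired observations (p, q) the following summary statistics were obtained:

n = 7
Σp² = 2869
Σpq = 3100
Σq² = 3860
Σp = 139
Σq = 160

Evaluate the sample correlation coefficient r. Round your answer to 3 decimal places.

r = (nΣpq − ΣpΣq) / √[(nΣp² − (Σp)²)(nΣq² − (Σq)²)]
Numerator: 7×3100 − 139×160 = -540
Denominator: √[(20083 − 19321)(27020 − 25600)] = √[762 × 1420] = 1040.2115
r = -540 / 1040.2115 ≈ -0.519

-0.519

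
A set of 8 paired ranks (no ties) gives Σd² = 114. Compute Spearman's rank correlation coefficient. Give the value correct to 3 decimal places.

ρ = 1 − 6Σd² / [n(n²−1)] = 1 − 6×114 / (8×63)
  = 1 − 684/504 = 1 − 1.3571 ≈ -0.357

-0.357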